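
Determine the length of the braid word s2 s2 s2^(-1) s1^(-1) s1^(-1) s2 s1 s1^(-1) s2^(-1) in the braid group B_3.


The word length counts the number of generators (including inverses).
Listing each generator: s2, s2, s2^(-1), s1^(-1), s1^(-1), s2, s1, s1^(-1), s2^(-1)
There are 9 generators in this braid word.

9


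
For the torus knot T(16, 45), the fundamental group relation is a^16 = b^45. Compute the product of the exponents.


The relation is a^16 = b^45.
Product of exponents = 16 * 45
= 720

720


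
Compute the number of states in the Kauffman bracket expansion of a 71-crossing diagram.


Each crossing contributes 2 choices (A-smoothing or B-smoothing).
Total states = 2^71 = 2361183241434822606848

2361183241434822606848


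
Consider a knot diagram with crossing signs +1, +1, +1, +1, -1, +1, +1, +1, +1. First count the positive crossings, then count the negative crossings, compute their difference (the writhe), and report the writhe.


Step 1: Count positive crossings (+1).
Positive crossings: 8
Step 2: Count negative crossings (-1).
Negative crossings: 1
Step 3: Writhe = (positive) - (negative)
w = 8 - 1 = 7
Step 4: |w| = 7, and w is positive

7


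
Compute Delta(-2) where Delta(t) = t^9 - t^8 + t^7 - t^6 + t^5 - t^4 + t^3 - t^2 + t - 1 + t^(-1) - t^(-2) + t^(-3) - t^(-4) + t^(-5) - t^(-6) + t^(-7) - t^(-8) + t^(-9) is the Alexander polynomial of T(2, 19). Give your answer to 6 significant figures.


Substituting t = -2 into Delta(t) = t^9 - t^8 + t^7 - t^6 + t^5 - t^4 + t^3 - t^2 + t - 1 + t^(-1) - t^(-2) + t^(-3) - t^(-4) + t^(-5) - t^(-6) + t^(-7) - t^(-8) + t^(-9):
Term values: (-512) + (-256) + (-128) + (-64) + (-32) + (-16) + (-8) + (-4) + (-2) + (-1) + (-0.5) + (-0.25) + (-0.125) + (-0.0625) + (-0.03125) + (-0.015625) + (-0.0078125) + (-0.00390625) + (-0.00195312)
Sum = -1023.998047
Rounded to 6 significant figures: -1024

-1024


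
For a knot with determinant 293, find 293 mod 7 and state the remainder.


Step 1: A knot is p-colorable if and only if p divides its determinant.
Step 2: Compute 293 mod 7.
293 = 41 * 7 + 6
Step 3: 293 mod 7 = 6
Step 4: The knot is 7-colorable: no

6


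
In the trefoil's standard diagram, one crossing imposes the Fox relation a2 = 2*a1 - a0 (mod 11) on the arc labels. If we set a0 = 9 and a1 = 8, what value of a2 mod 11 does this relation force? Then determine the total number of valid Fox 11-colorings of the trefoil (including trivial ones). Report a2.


Step 1: Apply the given crossing relation 2*a1 - a0 - a2 = 0 (mod 11).
  a2 = 2*a1 - a0 mod 11
  a2 = 2*8 - 9 mod 11
  a2 = 16 - 9 mod 11
  a2 = 7 mod 11 = 7
Step 2: The trefoil has determinant 3.
  Number of Fox p-colorings (p prime) is p^2 if p = 3, else p.
  Since 11 does not divide 3, only trivial (constant) colorings exist.
  (So the trial a0 = 9, a1 = 8 with a0 != a1 does NOT extend to a valid coloring of the whole trefoil: the other two crossing relations require 3*(a1 - a0) = 0 (mod 11), which fails.)
  Total colorings = 11
Step 3: a2 = 7, total Fox 11-colorings = 11

7


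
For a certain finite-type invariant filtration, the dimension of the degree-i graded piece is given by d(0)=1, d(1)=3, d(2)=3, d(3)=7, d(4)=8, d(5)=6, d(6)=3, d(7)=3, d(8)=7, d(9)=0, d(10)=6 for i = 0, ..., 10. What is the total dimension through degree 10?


Total dimension = d(0) + d(1) + ... + d(10)
= 1 + 3 + 3 + 7 + 8 + 6 + 3 + 3 + 7 + 0 + 6
= 47

47


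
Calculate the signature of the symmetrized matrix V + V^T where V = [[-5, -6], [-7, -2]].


Step 1: V + V^T = [[-10, -13], [-13, -4]]
Step 2: trace = -14, det = -129
Step 3: Discriminant = (-14)^2 - 4*(-129) = 712
Step 4: Eigenvalues: 6.34166, -20.3417
Step 5: Signature = (# positive eigenvalues) - (# negative eigenvalues) = 0

0


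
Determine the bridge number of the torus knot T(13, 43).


The bridge number of T(p,q) is min(p,q).
min(13, 43) = 13

13


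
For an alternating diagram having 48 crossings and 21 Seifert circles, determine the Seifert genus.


For alternating knots, g = (c - s + 1)/2.
= (48 - 21 + 1)/2
= 28/2 = 14

14


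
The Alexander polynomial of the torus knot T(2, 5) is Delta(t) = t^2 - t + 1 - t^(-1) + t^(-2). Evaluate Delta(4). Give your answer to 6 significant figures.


Substituting t = 4 into Delta(t) = t^2 - t + 1 - t^(-1) + t^(-2):
Term values: (16) + (-4) + (1) + (-0.25) + (0.0625)
Sum = 12.8125
Rounded to 6 significant figures: 12.8125

12.8125


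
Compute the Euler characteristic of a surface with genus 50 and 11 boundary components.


chi = 2 - 2g - b
= 2 - 2*50 - 11
= 2 - 100 - 11 = -109

-109


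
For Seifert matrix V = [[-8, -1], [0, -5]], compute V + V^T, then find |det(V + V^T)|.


Step 1: Form V + V^T where V = [[-8, -1], [0, -5]]
  V^T = [[-8, 0], [-1, -5]]
  V + V^T = [[-16, -1], [-1, -10]]
Step 2: det(V + V^T) = (-16)*(-10) - (-1)*(-1)
  = 160 - 1 = 159
Step 3: Knot determinant = |det(V + V^T)| = |159| = 159

159


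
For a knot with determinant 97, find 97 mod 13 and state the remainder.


Step 1: A knot is p-colorable if and only if p divides its determinant.
Step 2: Compute 97 mod 13.
97 = 7 * 13 + 6
Step 3: 97 mod 13 = 6
Step 4: The knot is 13-colorable: no

6


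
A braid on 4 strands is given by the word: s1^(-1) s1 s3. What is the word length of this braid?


The word length counts the number of generators (including inverses).
Listing each generator: s1^(-1), s1, s3
There are 3 generators in this braid word.

3


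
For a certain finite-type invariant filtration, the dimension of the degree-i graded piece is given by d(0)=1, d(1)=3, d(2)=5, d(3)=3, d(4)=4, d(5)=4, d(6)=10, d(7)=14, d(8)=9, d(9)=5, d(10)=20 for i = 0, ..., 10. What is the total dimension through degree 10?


Total dimension = d(0) + d(1) + ... + d(10)
= 1 + 3 + 5 + 3 + 4 + 4 + 10 + 14 + 9 + 5 + 20
= 78

78


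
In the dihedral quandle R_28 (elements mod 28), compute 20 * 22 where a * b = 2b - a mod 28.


20 * 22 = 2*22 - 20 mod 28
= 44 - 20 mod 28
= 24 mod 28 = 24

24


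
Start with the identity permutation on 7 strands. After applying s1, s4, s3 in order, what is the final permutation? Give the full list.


Starting with identity [1, 2, 3, 4, 5, 6, 7].
Apply generators in sequence:
  After s1: [2, 1, 3, 4, 5, 6, 7]
  After s4: [2, 1, 3, 5, 4, 6, 7]
  After s3: [2, 1, 5, 3, 4, 6, 7]
Final permutation: [2, 1, 5, 3, 4, 6, 7]

[2, 1, 5, 3, 4, 6, 7]


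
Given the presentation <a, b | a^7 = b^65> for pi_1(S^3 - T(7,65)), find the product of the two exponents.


The relation is a^7 = b^65.
Product of exponents = 7 * 65
= 455

455


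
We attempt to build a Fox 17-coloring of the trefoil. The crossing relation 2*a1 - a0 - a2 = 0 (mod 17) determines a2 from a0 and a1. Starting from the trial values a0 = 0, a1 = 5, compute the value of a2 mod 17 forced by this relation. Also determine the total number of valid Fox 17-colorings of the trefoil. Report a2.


Step 1: Apply the given crossing relation 2*a1 - a0 - a2 = 0 (mod 17).
  a2 = 2*a1 - a0 mod 17
  a2 = 2*5 - 0 mod 17
  a2 = 10 - 0 mod 17
  a2 = 10 mod 17 = 10
Step 2: The trefoil has determinant 3.
  Number of Fox p-colorings (p prime) is p^2 if p = 3, else p.
  Since 17 does not divide 3, only trivial (constant) colorings exist.
  (So the trial a0 = 0, a1 = 5 with a0 != a1 does NOT extend to a valid coloring of the whole trefoil: the other two crossing relations require 3*(a1 - a0) = 0 (mod 17), which fails.)
  Total colorings = 17
Step 3: a2 = 10, total Fox 17-colorings = 17

10


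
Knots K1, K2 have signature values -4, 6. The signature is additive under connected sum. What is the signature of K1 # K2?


The signature is additive under connected sum.
signature(K1 # K2) = (-4) + (6)
= 2

2


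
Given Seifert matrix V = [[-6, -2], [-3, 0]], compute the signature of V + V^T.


Step 1: V + V^T = [[-12, -5], [-5, 0]]
Step 2: trace = -12, det = -25
Step 3: Discriminant = (-12)^2 - 4*(-25) = 244
Step 4: Eigenvalues: 1.81025, -13.8102
Step 5: Signature = (# positive eigenvalues) - (# negative eigenvalues) = 0

0


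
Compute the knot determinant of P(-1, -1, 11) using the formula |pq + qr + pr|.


Step 1: Compute pq + qr + pr.
pq = (-1)*(-1) = 1
qr = (-1)*11 = -11
pr = (-1)*11 = -11
pq + qr + pr = 1 + (-11) + (-11) = -21
Step 2: Take absolute value.
det(P(-1,-1,11)) = |-21| = 21

21


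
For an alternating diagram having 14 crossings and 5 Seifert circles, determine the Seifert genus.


For alternating knots, g = (c - s + 1)/2.
= (14 - 5 + 1)/2
= 10/2 = 5

5


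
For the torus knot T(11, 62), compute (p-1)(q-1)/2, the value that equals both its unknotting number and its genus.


For a torus knot T(p,q), both the unknotting number and genus equal (p-1)(q-1)/2.
= (11-1)(62-1)/2
= 10*61/2
= 610/2 = 305

305


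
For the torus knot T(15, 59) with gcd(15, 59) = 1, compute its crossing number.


For a torus knot T(p, q) with gcd(p,q)=1,
the crossing number is min(p*(q-1), q*(p-1)).
p*(q-1) = 15*58 = 870
q*(p-1) = 59*14 = 826
min(870, 826) = 826

826


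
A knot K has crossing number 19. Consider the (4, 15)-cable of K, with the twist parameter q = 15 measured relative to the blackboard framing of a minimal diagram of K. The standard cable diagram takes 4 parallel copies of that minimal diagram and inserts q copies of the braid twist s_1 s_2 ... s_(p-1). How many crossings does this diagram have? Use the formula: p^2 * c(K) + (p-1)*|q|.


Step 1: Each of the c(K) crossings of the companion diagram becomes p*p = p^2 crossings among the p parallel strands, and each of the |q| twists s_1 s_2 ... s_(p-1) adds (p-1) crossings.
  Crossings = p^2 * c(K) + (p-1)*|q|
Step 2: = 4^2 * 19 + (4-1)*15
Step 3: = 16*19 + 3*15
Step 4: = 304 + 45 = 349

349


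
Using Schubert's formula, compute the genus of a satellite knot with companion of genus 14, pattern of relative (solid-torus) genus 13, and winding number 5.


Schubert: g(satellite) = g_rel(pattern) + |winding| * g(companion),
where g_rel(pattern) is the genus of the pattern relative to the solid torus.
= 13 + 5 * 14
= 13 + 70 = 83

83


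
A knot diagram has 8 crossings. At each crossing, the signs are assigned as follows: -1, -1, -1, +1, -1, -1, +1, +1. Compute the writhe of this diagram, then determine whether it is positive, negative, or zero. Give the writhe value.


Step 1: Count positive crossings (+1).
Positive crossings: 3
Step 2: Count negative crossings (-1).
Negative crossings: 5
Step 3: Writhe = (positive) - (negative)
w = 3 - 5 = -2
Step 4: |w| = 2, and w is negative

-2


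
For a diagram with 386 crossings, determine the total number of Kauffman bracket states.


Each crossing contributes 2 choices (A-smoothing or B-smoothing).
Total states = 2^386 = 157608024785577916849116160400574455220318957081861786671793173616982887085988842445657065019539662563226511961227264

157608024785577916849116160400574455220318957081861786671793173616982887085988842445657065019539662563226511961227264


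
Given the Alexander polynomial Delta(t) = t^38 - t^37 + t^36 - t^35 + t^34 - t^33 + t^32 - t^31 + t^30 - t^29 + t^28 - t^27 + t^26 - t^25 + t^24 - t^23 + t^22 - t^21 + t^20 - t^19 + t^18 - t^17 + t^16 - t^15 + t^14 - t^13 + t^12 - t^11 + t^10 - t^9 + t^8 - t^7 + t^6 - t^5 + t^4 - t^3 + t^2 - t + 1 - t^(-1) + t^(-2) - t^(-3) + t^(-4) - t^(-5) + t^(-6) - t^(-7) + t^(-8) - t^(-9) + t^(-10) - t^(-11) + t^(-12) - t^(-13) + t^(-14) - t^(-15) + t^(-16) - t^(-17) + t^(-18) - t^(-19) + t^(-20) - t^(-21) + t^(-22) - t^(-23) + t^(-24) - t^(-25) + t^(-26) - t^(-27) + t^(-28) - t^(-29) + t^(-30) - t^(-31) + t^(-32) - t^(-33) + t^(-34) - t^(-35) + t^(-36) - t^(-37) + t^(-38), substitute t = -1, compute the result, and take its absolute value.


Step 1: The polynomial has 77 terms with alternating signs, exponents from 38 down to -38.
Step 2: Substitute t = -1. The i-th term has coefficient (-1)^i and exponent (m-i),
  so its value is (-1)^i * (-1)^(m-i) = (-1)^m = 1 for every i.
Step 3: All 77 terms equal 1, so Delta(-1) = 77 * (1) = 77
Step 4: |Delta(-1)| = 77

77


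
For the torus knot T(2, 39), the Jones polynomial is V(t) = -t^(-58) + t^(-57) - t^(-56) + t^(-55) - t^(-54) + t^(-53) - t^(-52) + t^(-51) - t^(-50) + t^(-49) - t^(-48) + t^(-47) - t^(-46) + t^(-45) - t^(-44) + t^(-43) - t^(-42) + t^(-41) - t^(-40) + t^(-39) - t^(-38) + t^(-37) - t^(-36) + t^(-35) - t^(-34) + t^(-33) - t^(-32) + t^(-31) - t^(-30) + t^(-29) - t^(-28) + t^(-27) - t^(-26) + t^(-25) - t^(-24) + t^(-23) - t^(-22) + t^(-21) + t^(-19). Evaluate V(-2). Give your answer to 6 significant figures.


Substituting t = -2 into V(t) = -t^(-58) + t^(-57) - t^(-56) + t^(-55) - t^(-54) + t^(-53) - t^(-52) + t^(-51) - t^(-50) + t^(-49) - t^(-48) + t^(-47) - t^(-46) + t^(-45) - t^(-44) + t^(-43) - t^(-42) + t^(-41) - t^(-40) + t^(-39) - t^(-38) + t^(-37) - t^(-36) + t^(-35) - t^(-34) + t^(-33) - t^(-32) + t^(-31) - t^(-30) + t^(-29) - t^(-28) + t^(-27) - t^(-26) + t^(-25) - t^(-24) + t^(-23) - t^(-22) + t^(-21) + t^(-19):
  (-)t^(-58) = -3.46945e-18
  (+)t^(-57) = -6.93889e-18
  (-)t^(-56) = -1.38778e-17
  (+)t^(-55) = -2.77556e-17
  (-)t^(-54) = -5.55112e-17
  (+)t^(-53) = -1.11022e-16
  (-)t^(-52) = -2.22045e-16
  (+)t^(-51) = -4.44089e-16
  (-)t^(-50) = -8.88178e-16
  (+)t^(-49) = -1.77636e-15
  (-)t^(-48) = -3.55271e-15
  (+)t^(-47) = -7.10543e-15
  (-)t^(-46) = -1.42109e-14
  (+)t^(-45) = -2.84217e-14
  (-)t^(-44) = -5.68434e-14
  (+)t^(-43) = -1.13687e-13
  (-)t^(-42) = -2.27374e-13
  (+)t^(-41) = -4.54747e-13
  (-)t^(-40) = -9.09495e-13
  (+)t^(-39) = -1.81899e-12
  (-)t^(-38) = -3.63798e-12
  (+)t^(-37) = -7.27596e-12
  (-)t^(-36) = -1.45519e-11
  (+)t^(-35) = -2.91038e-11
  (-)t^(-34) = -5.82077e-11
  (+)t^(-33) = -1.16415e-10
  (-)t^(-32) = -2.32831e-10
  (+)t^(-31) = -4.65661e-10
  (-)t^(-30) = -9.31323e-10
  (+)t^(-29) = -1.86265e-09
  (-)t^(-28) = -3.72529e-09
  (+)t^(-27) = -7.45058e-09
  (-)t^(-26) = -1.49012e-08
  (+)t^(-25) = -2.98023e-08
  (-)t^(-24) = -5.96046e-08
  (+)t^(-23) = -1.19209e-07
  (-)t^(-22) = -2.38419e-07
  (+)t^(-21) = -4.76837e-07
  (+)t^(-19) = -1.90735e-06
Sum = (-3.46945e-18) + (-6.93889e-18) + (-1.38778e-17) + (-2.77556e-17) + (-5.55112e-17) + (-1.11022e-16) + (-2.22045e-16) + (-4.44089e-16) + (-8.88178e-16) + (-1.77636e-15) + (-3.55271e-15) + (-7.10543e-15) + (-1.42109e-14) + (-2.84217e-14) + (-5.68434e-14) + (-1.13687e-13) + (-2.27374e-13) + (-4.54747e-13) + (-9.09495e-13) + (-1.81899e-12) + (-3.63798e-12) + (-7.27596e-12) + (-1.45519e-11) + (-2.91038e-11) + (-5.82077e-11) + (-1.16415e-10) + (-2.32831e-10) + (-4.65661e-10) + (-9.31323e-10) + (-1.86265e-09) + (-3.72529e-09) + (-7.45058e-09) + (-1.49012e-08) + (-2.98023e-08) + (-5.96046e-08) + (-1.19209e-07) + (-2.38419e-07) + (-4.76837e-07) + (-1.90735e-06)
= -2.861022949e-06
Rounded to 6 significant figures: -2.86102e-06

-2.86102e-06


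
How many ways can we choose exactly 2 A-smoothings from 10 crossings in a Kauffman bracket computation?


We choose which 2 of 10 crossings get A-smoothings.
C(10, 2) = 10! / (2! * 8!)
= 45

45


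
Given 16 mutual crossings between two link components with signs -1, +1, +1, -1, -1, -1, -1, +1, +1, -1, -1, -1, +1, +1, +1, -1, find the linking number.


Step 1: Count positive crossings: 7
Step 2: Count negative crossings: 9
Step 3: Sum of signs = 7 - 9 = -2
Step 4: Linking number = sum/2 = -2/2 = -1

-1


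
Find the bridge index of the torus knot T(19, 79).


The bridge number of T(p,q) is min(p,q).
min(19, 79) = 19

19


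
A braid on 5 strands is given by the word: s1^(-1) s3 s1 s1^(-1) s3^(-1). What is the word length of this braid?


The word length counts the number of generators (including inverses).
Listing each generator: s1^(-1), s3, s1, s1^(-1), s3^(-1)
There are 5 generators in this braid word.

5


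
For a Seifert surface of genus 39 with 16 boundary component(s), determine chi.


chi = 2 - 2g - b
= 2 - 2*39 - 16
= 2 - 78 - 16 = -92

-92


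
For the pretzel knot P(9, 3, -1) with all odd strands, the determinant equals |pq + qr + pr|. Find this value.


Step 1: Compute pq + qr + pr.
pq = 9*3 = 27
qr = 3*(-1) = -3
pr = 9*(-1) = -9
pq + qr + pr = 27 + (-3) + (-9) = 15
Step 2: Take absolute value.
det(P(9,3,-1)) = |15| = 15

15


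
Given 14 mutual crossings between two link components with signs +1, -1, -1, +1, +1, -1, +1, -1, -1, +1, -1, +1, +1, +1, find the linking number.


Step 1: Count positive crossings: 8
Step 2: Count negative crossings: 6
Step 3: Sum of signs = 8 - 6 = 2
Step 4: Linking number = sum/2 = 2/2 = 1

1


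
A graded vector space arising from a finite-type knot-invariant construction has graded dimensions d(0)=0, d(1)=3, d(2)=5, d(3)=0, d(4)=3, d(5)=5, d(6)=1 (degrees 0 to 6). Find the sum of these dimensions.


Total dimension = d(0) + d(1) + ... + d(6)
= 0 + 3 + 5 + 0 + 3 + 5 + 1
= 17

17


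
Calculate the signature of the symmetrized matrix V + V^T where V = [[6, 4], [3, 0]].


Step 1: V + V^T = [[12, 7], [7, 0]]
Step 2: trace = 12, det = -49
Step 3: Discriminant = 12^2 - 4*(-49) = 340
Step 4: Eigenvalues: 15.2195, -3.21954
Step 5: Signature = (# positive eigenvalues) - (# negative eigenvalues) = 0

0


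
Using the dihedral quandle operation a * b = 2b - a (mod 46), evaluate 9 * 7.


9 * 7 = 2*7 - 9 mod 46
= 14 - 9 mod 46
= 5 mod 46 = 5

5


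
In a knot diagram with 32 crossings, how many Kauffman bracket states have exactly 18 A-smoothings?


We choose which 18 of 32 crossings get A-smoothings.
C(32, 18) = 32! / (18! * 14!)
= 471435600

471435600


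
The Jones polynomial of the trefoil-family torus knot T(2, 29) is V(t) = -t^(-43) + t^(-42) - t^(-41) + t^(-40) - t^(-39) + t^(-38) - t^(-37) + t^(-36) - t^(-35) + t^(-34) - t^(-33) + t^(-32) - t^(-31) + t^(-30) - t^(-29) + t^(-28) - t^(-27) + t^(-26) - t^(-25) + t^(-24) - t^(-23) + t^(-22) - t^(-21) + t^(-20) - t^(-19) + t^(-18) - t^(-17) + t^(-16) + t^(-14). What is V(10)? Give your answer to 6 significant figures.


Substituting t = 10 into V(t) = -t^(-43) + t^(-42) - t^(-41) + t^(-40) - t^(-39) + t^(-38) - t^(-37) + t^(-36) - t^(-35) + t^(-34) - t^(-33) + t^(-32) - t^(-31) + t^(-30) - t^(-29) + t^(-28) - t^(-27) + t^(-26) - t^(-25) + t^(-24) - t^(-23) + t^(-22) - t^(-21) + t^(-20) - t^(-19) + t^(-18) - t^(-17) + t^(-16) + t^(-14):
  (-)t^(-43) = -1e-43
  (+)t^(-42) = 1e-42
  (-)t^(-41) = -1e-41
  (+)t^(-40) = 1e-40
  (-)t^(-39) = -1e-39
  (+)t^(-38) = 1e-38
  (-)t^(-37) = -1e-37
  (+)t^(-36) = 1e-36
  (-)t^(-35) = -1e-35
  (+)t^(-34) = 1e-34
  (-)t^(-33) = -1e-33
  (+)t^(-32) = 1e-32
  (-)t^(-31) = -1e-31
  (+)t^(-30) = 1e-30
  (-)t^(-29) = -1e-29
  (+)t^(-28) = 1e-28
  (-)t^(-27) = -1e-27
  (+)t^(-26) = 1e-26
  (-)t^(-25) = -1e-25
  (+)t^(-24) = 1e-24
  (-)t^(-23) = -1e-23
  (+)t^(-22) = 1e-22
  (-)t^(-21) = -1e-21
  (+)t^(-20) = 1e-20
  (-)t^(-19) = -1e-19
  (+)t^(-18) = 1e-18
  (-)t^(-17) = -1e-17
  (+)t^(-16) = 1e-16
  (+)t^(-14) = 1e-14
Sum = (-1e-43) + (1e-42) + (-1e-41) + (1e-40) + (-1e-39) + (1e-38) + (-1e-37) + (1e-36) + (-1e-35) + (1e-34) + (-1e-33) + (1e-32) + (-1e-31) + (1e-30) + (-1e-29) + (1e-28) + (-1e-27) + (1e-26) + (-1e-25) + (1e-24) + (-1e-23) + (1e-22) + (-1e-21) + (1e-20) + (-1e-19) + (1e-18) + (-1e-17) + (1e-16) + (1e-14)
= 1.009090909e-14
Rounded to 6 significant figures: 1.00909e-14

1.00909e-14


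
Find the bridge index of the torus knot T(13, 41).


The bridge number of T(p,q) is min(p,q).
min(13, 41) = 13

13


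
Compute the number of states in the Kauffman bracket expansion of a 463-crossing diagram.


Each crossing contributes 2 choices (A-smoothing or B-smoothing).
Total states = 2^463 = 23817051317718446589520242536874132581700120107002038199303870846751188192899823151552628349788604516295066307994130118526061826166445047808

23817051317718446589520242536874132581700120107002038199303870846751188192899823151552628349788604516295066307994130118526061826166445047808


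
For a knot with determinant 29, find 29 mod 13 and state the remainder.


Step 1: A knot is p-colorable if and only if p divides its determinant.
Step 2: Compute 29 mod 13.
29 = 2 * 13 + 3
Step 3: 29 mod 13 = 3
Step 4: The knot is 13-colorable: no

3


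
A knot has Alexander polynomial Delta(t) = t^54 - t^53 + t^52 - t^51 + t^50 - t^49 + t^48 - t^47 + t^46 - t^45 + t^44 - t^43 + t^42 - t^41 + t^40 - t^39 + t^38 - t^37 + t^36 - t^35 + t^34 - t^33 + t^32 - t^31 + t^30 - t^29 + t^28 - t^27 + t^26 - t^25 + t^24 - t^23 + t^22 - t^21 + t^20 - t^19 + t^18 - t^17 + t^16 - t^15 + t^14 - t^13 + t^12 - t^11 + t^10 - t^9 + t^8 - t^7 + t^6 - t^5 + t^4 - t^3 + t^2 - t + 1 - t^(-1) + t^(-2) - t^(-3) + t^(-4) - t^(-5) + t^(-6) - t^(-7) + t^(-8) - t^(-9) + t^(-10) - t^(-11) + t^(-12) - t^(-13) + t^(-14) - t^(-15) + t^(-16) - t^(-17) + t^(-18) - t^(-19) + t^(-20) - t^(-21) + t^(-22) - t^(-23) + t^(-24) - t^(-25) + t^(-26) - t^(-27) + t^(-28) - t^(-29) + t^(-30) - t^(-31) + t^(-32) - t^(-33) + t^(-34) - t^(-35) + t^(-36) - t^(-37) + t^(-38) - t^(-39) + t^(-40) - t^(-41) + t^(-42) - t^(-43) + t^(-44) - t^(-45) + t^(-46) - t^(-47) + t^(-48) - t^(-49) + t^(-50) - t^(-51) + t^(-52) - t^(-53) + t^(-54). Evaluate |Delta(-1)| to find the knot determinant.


Step 1: The polynomial has 109 terms with alternating signs, exponents from 54 down to -54.
Step 2: Substitute t = -1. The i-th term has coefficient (-1)^i and exponent (m-i),
  so its value is (-1)^i * (-1)^(m-i) = (-1)^m = 1 for every i.
Step 3: All 109 terms equal 1, so Delta(-1) = 109 * (1) = 109
Step 4: |Delta(-1)| = 109

109


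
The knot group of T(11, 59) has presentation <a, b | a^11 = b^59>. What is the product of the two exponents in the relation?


The relation is a^11 = b^59.
Product of exponents = 11 * 59
= 649

649


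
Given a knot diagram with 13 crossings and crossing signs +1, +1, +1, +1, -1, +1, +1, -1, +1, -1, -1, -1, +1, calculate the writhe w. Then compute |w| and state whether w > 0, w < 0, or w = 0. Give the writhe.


Step 1: Count positive crossings (+1).
Positive crossings: 8
Step 2: Count negative crossings (-1).
Negative crossings: 5
Step 3: Writhe = (positive) - (negative)
w = 8 - 5 = 3
Step 4: |w| = 3, and w is positive

3


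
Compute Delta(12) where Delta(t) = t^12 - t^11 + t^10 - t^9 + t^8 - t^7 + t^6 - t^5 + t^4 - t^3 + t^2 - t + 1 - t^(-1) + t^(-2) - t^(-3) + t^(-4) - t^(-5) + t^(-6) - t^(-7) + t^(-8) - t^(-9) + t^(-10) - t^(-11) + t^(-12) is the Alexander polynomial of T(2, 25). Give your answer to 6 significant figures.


Substituting t = 12 into Delta(t) = t^12 - t^11 + t^10 - t^9 + t^8 - t^7 + t^6 - t^5 + t^4 - t^3 + t^2 - t + 1 - t^(-1) + t^(-2) - t^(-3) + t^(-4) - t^(-5) + t^(-6) - t^(-7) + t^(-8) - t^(-9) + t^(-10) - t^(-11) + t^(-12):
Term values: (8916100448256) + (-743008370688) + (61917364224) + (-5159780352) + (429981696) + (-35831808) + (2985984) + (-248832) + (20736) + (-1728) + (144) + (-12) + (1) + (-0.0833333) + (0.00694444) + (-0.000578704) + (4.82253e-05) + (-4.01878e-06) + (3.34898e-07) + (-2.79082e-08) + (2.32568e-09) + (-1.93807e-10) + (1.61506e-11) + (-1.34588e-12) + (1.12157e-13)
Sum = 8.230246568e+12
Rounded to 6 significant figures: 8.23025e+12

8.23025e+12


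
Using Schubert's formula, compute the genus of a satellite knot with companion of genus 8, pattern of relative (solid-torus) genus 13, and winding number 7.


Schubert: g(satellite) = g_rel(pattern) + |winding| * g(companion),
where g_rel(pattern) is the genus of the pattern relative to the solid torus.
= 13 + 7 * 8
= 13 + 56 = 69

69


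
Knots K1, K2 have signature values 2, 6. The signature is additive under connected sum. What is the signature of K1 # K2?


The signature is additive under connected sum.
signature(K1 # K2) = (2) + (6)
= 8

8


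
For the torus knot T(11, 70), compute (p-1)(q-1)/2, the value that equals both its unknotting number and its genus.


For a torus knot T(p,q), both the unknotting number and genus equal (p-1)(q-1)/2.
= (11-1)(70-1)/2
= 10*69/2
= 690/2 = 345

345


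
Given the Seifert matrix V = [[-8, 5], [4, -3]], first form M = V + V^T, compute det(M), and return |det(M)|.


Step 1: Form V + V^T where V = [[-8, 5], [4, -3]]
  V^T = [[-8, 4], [5, -3]]
  V + V^T = [[-16, 9], [9, -6]]
Step 2: det(V + V^T) = (-16)*(-6) - 9*9
  = 96 - 81 = 15
Step 3: Knot determinant = |det(V + V^T)| = |15| = 15

15


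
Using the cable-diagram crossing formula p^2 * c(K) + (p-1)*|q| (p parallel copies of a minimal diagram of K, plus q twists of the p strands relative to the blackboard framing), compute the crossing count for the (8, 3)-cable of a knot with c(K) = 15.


Step 1: Each of the c(K) crossings of the companion diagram becomes p*p = p^2 crossings among the p parallel strands, and each of the |q| twists s_1 s_2 ... s_(p-1) adds (p-1) crossings.
  Crossings = p^2 * c(K) + (p-1)*|q|
Step 2: = 8^2 * 15 + (8-1)*3
Step 3: = 64*15 + 7*3
Step 4: = 960 + 21 = 981

981


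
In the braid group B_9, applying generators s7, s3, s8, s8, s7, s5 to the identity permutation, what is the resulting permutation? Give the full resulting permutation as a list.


Starting with identity [1, 2, 3, 4, 5, 6, 7, 8, 9].
Apply generators in sequence:
  After s7: [1, 2, 3, 4, 5, 6, 8, 7, 9]
  After s3: [1, 2, 4, 3, 5, 6, 8, 7, 9]
  After s8: [1, 2, 4, 3, 5, 6, 8, 9, 7]
  After s8: [1, 2, 4, 3, 5, 6, 8, 7, 9]
  After s7: [1, 2, 4, 3, 5, 6, 7, 8, 9]
  After s5: [1, 2, 4, 3, 6, 5, 7, 8, 9]
Final permutation: [1, 2, 4, 3, 6, 5, 7, 8, 9]

[1, 2, 4, 3, 6, 5, 7, 8, 9]


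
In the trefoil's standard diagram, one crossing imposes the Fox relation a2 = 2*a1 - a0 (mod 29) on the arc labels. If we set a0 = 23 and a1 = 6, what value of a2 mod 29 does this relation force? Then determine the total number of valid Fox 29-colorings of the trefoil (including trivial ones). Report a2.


Step 1: Apply the given crossing relation 2*a1 - a0 - a2 = 0 (mod 29).
  a2 = 2*a1 - a0 mod 29
  a2 = 2*6 - 23 mod 29
  a2 = 12 - 23 mod 29
  a2 = -11 mod 29 = 18
Step 2: The trefoil has determinant 3.
  Number of Fox p-colorings (p prime) is p^2 if p = 3, else p.
  Since 29 does not divide 3, only trivial (constant) colorings exist.
  (So the trial a0 = 23, a1 = 6 with a0 != a1 does NOT extend to a valid coloring of the whole trefoil: the other two crossing relations require 3*(a1 - a0) = 0 (mod 29), which fails.)
  Total colorings = 29
Step 3: a2 = 18, total Fox 29-colorings = 29

18


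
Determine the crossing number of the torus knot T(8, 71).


For a torus knot T(p, q) with gcd(p,q)=1,
the crossing number is min(p*(q-1), q*(p-1)).
p*(q-1) = 8*70 = 560
q*(p-1) = 71*7 = 497
min(560, 497) = 497

497


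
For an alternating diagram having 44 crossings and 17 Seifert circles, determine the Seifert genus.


For alternating knots, g = (c - s + 1)/2.
= (44 - 17 + 1)/2
= 28/2 = 14

14


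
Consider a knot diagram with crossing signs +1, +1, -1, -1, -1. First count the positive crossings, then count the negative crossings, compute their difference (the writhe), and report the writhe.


Step 1: Count positive crossings (+1).
Positive crossings: 2
Step 2: Count negative crossings (-1).
Negative crossings: 3
Step 3: Writhe = (positive) - (negative)
w = 2 - 3 = -1
Step 4: |w| = 1, and w is negative

-1


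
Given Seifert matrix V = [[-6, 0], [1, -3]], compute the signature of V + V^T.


Step 1: V + V^T = [[-12, 1], [1, -6]]
Step 2: trace = -18, det = 71
Step 3: Discriminant = (-18)^2 - 4*71 = 40
Step 4: Eigenvalues: -5.83772, -12.1623
Step 5: Signature = (# positive eigenvalues) - (# negative eigenvalues) = -2

-2


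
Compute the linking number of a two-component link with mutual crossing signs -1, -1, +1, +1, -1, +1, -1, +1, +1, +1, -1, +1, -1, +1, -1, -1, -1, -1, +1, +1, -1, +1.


Step 1: Count positive crossings: 11
Step 2: Count negative crossings: 11
Step 3: Sum of signs = 11 - 11 = 0
Step 4: Linking number = sum/2 = 0/2 = 0

0


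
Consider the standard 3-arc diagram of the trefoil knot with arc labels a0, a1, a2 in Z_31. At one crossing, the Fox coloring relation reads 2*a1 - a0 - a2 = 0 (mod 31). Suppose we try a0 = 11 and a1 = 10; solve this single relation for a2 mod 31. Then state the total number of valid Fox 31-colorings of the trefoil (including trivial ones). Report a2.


Step 1: Apply the given crossing relation 2*a1 - a0 - a2 = 0 (mod 31).
  a2 = 2*a1 - a0 mod 31
  a2 = 2*10 - 11 mod 31
  a2 = 20 - 11 mod 31
  a2 = 9 mod 31 = 9
Step 2: The trefoil has determinant 3.
  Number of Fox p-colorings (p prime) is p^2 if p = 3, else p.
  Since 31 does not divide 3, only trivial (constant) colorings exist.
  (So the trial a0 = 11, a1 = 10 with a0 != a1 does NOT extend to a valid coloring of the whole trefoil: the other two crossing relations require 3*(a1 - a0) = 0 (mod 31), which fails.)
  Total colorings = 31
Step 3: a2 = 9, total Fox 31-colorings = 31

9


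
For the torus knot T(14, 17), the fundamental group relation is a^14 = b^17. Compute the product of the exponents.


The relation is a^14 = b^17.
Product of exponents = 14 * 17
= 238

238


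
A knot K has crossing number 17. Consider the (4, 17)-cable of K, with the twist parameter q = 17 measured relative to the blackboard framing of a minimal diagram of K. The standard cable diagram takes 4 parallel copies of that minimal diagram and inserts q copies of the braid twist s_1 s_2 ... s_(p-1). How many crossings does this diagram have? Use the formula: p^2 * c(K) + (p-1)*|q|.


Step 1: Each of the c(K) crossings of the companion diagram becomes p*p = p^2 crossings among the p parallel strands, and each of the |q| twists s_1 s_2 ... s_(p-1) adds (p-1) crossings.
  Crossings = p^2 * c(K) + (p-1)*|q|
Step 2: = 4^2 * 17 + (4-1)*17
Step 3: = 16*17 + 3*17
Step 4: = 272 + 51 = 323

323


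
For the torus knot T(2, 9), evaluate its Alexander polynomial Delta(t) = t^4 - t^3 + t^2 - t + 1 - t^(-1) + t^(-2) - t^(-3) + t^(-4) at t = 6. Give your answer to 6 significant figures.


Substituting t = 6 into Delta(t) = t^4 - t^3 + t^2 - t + 1 - t^(-1) + t^(-2) - t^(-3) + t^(-4):
Term values: (1296) + (-216) + (36) + (-6) + (1) + (-0.166667) + (0.0277778) + (-0.00462963) + (0.000771605)
Sum = 1110.857253
Rounded to 6 significant figures: 1110.86

1110.86


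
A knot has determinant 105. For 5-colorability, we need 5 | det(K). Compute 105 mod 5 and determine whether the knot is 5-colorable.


Step 1: A knot is p-colorable if and only if p divides its determinant.
Step 2: Compute 105 mod 5.
105 = 21 * 5 + 0
Step 3: 105 mod 5 = 0
Step 4: The knot is 5-colorable: yes

0


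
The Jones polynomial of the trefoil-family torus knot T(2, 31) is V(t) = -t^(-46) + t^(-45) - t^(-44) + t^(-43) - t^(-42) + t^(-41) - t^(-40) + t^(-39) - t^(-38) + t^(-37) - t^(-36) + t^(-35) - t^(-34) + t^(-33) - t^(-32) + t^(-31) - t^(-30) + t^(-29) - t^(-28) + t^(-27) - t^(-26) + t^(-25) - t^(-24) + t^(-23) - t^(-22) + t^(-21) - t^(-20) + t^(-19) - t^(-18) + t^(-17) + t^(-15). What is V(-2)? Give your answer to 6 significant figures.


Substituting t = -2 into V(t) = -t^(-46) + t^(-45) - t^(-44) + t^(-43) - t^(-42) + t^(-41) - t^(-40) + t^(-39) - t^(-38) + t^(-37) - t^(-36) + t^(-35) - t^(-34) + t^(-33) - t^(-32) + t^(-31) - t^(-30) + t^(-29) - t^(-28) + t^(-27) - t^(-26) + t^(-25) - t^(-24) + t^(-23) - t^(-22) + t^(-21) - t^(-20) + t^(-19) - t^(-18) + t^(-17) + t^(-15):
  (-)t^(-46) = -1.42109e-14
  (+)t^(-45) = -2.84217e-14
  (-)t^(-44) = -5.68434e-14
  (+)t^(-43) = -1.13687e-13
  (-)t^(-42) = -2.27374e-13
  (+)t^(-41) = -4.54747e-13
  (-)t^(-40) = -9.09495e-13
  (+)t^(-39) = -1.81899e-12
  (-)t^(-38) = -3.63798e-12
  (+)t^(-37) = -7.27596e-12
  (-)t^(-36) = -1.45519e-11
  (+)t^(-35) = -2.91038e-11
  (-)t^(-34) = -5.82077e-11
  (+)t^(-33) = -1.16415e-10
  (-)t^(-32) = -2.32831e-10
  (+)t^(-31) = -4.65661e-10
  (-)t^(-30) = -9.31323e-10
  (+)t^(-29) = -1.86265e-09
  (-)t^(-28) = -3.72529e-09
  (+)t^(-27) = -7.45058e-09
  (-)t^(-26) = -1.49012e-08
  (+)t^(-25) = -2.98023e-08
  (-)t^(-24) = -5.96046e-08
  (+)t^(-23) = -1.19209e-07
  (-)t^(-22) = -2.38419e-07
  (+)t^(-21) = -4.76837e-07
  (-)t^(-20) = -9.53674e-07
  (+)t^(-19) = -1.90735e-06
  (-)t^(-18) = -3.8147e-06
  (+)t^(-17) = -7.62939e-06
  (+)t^(-15) = -3.05176e-05
Sum = (-1.42109e-14) + (-2.84217e-14) + (-5.68434e-14) + (-1.13687e-13) + (-2.27374e-13) + (-4.54747e-13) + (-9.09495e-13) + (-1.81899e-12) + (-3.63798e-12) + (-7.27596e-12) + (-1.45519e-11) + (-2.91038e-11) + (-5.82077e-11) + (-1.16415e-10) + (-2.32831e-10) + (-4.65661e-10) + (-9.31323e-10) + (-1.86265e-09) + (-3.72529e-09) + (-7.45058e-09) + (-1.49012e-08) + (-2.98023e-08) + (-5.96046e-08) + (-1.19209e-07) + (-2.38419e-07) + (-4.76837e-07) + (-9.53674e-07) + (-1.90735e-06) + (-3.8147e-06) + (-7.62939e-06) + (-3.05176e-05)
= -4.577636717e-05
Rounded to 6 significant figures: -4.57764e-05

-4.57764e-05


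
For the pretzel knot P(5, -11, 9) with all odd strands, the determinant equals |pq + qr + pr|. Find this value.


Step 1: Compute pq + qr + pr.
pq = 5*(-11) = -55
qr = (-11)*9 = -99
pr = 5*9 = 45
pq + qr + pr = -55 + (-99) + 45 = -109
Step 2: Take absolute value.
det(P(5,-11,9)) = |-109| = 109

109


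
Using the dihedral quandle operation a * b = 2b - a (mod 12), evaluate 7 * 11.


7 * 11 = 2*11 - 7 mod 12
= 22 - 7 mod 12
= 15 mod 12 = 3

3


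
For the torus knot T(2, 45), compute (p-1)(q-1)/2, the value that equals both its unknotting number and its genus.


For a torus knot T(p,q), both the unknotting number and genus equal (p-1)(q-1)/2.
= (2-1)(45-1)/2
= 1*44/2
= 44/2 = 22

22


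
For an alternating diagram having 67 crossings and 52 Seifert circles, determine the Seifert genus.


For alternating knots, g = (c - s + 1)/2.
= (67 - 52 + 1)/2
= 16/2 = 8

8


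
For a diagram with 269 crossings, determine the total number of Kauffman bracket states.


Each crossing contributes 2 choices (A-smoothing or B-smoothing).
Total states = 2^269 = 948568795032094272909893509191171341133987714380927500611236528192824358010355712

948568795032094272909893509191171341133987714380927500611236528192824358010355712


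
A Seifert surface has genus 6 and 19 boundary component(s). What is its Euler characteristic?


chi = 2 - 2g - b
= 2 - 2*6 - 19
= 2 - 12 - 19 = -29

-29


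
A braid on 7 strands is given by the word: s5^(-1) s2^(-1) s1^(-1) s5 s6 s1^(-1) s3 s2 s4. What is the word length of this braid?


The word length counts the number of generators (including inverses).
Listing each generator: s5^(-1), s2^(-1), s1^(-1), s5, s6, s1^(-1), s3, s2, s4
There are 9 generators in this braid word.

9


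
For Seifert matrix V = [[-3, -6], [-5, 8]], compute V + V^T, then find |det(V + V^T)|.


Step 1: Form V + V^T where V = [[-3, -6], [-5, 8]]
  V^T = [[-3, -5], [-6, 8]]
  V + V^T = [[-6, -11], [-11, 16]]
Step 2: det(V + V^T) = (-6)*16 - (-11)*(-11)
  = -96 - 121 = -217
Step 3: Knot determinant = |det(V + V^T)| = |-217| = 217

217


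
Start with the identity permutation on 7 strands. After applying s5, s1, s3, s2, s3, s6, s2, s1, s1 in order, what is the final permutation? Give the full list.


Starting with identity [1, 2, 3, 4, 5, 6, 7].
Apply generators in sequence:
  After s5: [1, 2, 3, 4, 6, 5, 7]
  After s1: [2, 1, 3, 4, 6, 5, 7]
  After s3: [2, 1, 4, 3, 6, 5, 7]
  After s2: [2, 4, 1, 3, 6, 5, 7]
  After s3: [2, 4, 3, 1, 6, 5, 7]
  After s6: [2, 4, 3, 1, 6, 7, 5]
  After s2: [2, 3, 4, 1, 6, 7, 5]
  After s1: [3, 2, 4, 1, 6, 7, 5]
  After s1: [2, 3, 4, 1, 6, 7, 5]
Final permutation: [2, 3, 4, 1, 6, 7, 5]

[2, 3, 4, 1, 6, 7, 5]


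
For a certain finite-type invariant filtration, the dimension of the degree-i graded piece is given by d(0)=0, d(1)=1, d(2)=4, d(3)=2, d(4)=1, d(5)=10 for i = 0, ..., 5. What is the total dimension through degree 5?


Total dimension = d(0) + d(1) + ... + d(5)
= 0 + 1 + 4 + 2 + 1 + 10
= 18

18


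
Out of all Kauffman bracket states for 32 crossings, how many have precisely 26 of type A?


We choose which 26 of 32 crossings get A-smoothings.
C(32, 26) = 32! / (26! * 6!)
= 906192

906192


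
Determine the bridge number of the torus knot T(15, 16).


The bridge number of T(p,q) is min(p,q).
min(15, 16) = 15

15


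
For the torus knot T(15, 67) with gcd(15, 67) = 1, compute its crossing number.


For a torus knot T(p, q) with gcd(p,q)=1,
the crossing number is min(p*(q-1), q*(p-1)).
p*(q-1) = 15*66 = 990
q*(p-1) = 67*14 = 938
min(990, 938) = 938

938


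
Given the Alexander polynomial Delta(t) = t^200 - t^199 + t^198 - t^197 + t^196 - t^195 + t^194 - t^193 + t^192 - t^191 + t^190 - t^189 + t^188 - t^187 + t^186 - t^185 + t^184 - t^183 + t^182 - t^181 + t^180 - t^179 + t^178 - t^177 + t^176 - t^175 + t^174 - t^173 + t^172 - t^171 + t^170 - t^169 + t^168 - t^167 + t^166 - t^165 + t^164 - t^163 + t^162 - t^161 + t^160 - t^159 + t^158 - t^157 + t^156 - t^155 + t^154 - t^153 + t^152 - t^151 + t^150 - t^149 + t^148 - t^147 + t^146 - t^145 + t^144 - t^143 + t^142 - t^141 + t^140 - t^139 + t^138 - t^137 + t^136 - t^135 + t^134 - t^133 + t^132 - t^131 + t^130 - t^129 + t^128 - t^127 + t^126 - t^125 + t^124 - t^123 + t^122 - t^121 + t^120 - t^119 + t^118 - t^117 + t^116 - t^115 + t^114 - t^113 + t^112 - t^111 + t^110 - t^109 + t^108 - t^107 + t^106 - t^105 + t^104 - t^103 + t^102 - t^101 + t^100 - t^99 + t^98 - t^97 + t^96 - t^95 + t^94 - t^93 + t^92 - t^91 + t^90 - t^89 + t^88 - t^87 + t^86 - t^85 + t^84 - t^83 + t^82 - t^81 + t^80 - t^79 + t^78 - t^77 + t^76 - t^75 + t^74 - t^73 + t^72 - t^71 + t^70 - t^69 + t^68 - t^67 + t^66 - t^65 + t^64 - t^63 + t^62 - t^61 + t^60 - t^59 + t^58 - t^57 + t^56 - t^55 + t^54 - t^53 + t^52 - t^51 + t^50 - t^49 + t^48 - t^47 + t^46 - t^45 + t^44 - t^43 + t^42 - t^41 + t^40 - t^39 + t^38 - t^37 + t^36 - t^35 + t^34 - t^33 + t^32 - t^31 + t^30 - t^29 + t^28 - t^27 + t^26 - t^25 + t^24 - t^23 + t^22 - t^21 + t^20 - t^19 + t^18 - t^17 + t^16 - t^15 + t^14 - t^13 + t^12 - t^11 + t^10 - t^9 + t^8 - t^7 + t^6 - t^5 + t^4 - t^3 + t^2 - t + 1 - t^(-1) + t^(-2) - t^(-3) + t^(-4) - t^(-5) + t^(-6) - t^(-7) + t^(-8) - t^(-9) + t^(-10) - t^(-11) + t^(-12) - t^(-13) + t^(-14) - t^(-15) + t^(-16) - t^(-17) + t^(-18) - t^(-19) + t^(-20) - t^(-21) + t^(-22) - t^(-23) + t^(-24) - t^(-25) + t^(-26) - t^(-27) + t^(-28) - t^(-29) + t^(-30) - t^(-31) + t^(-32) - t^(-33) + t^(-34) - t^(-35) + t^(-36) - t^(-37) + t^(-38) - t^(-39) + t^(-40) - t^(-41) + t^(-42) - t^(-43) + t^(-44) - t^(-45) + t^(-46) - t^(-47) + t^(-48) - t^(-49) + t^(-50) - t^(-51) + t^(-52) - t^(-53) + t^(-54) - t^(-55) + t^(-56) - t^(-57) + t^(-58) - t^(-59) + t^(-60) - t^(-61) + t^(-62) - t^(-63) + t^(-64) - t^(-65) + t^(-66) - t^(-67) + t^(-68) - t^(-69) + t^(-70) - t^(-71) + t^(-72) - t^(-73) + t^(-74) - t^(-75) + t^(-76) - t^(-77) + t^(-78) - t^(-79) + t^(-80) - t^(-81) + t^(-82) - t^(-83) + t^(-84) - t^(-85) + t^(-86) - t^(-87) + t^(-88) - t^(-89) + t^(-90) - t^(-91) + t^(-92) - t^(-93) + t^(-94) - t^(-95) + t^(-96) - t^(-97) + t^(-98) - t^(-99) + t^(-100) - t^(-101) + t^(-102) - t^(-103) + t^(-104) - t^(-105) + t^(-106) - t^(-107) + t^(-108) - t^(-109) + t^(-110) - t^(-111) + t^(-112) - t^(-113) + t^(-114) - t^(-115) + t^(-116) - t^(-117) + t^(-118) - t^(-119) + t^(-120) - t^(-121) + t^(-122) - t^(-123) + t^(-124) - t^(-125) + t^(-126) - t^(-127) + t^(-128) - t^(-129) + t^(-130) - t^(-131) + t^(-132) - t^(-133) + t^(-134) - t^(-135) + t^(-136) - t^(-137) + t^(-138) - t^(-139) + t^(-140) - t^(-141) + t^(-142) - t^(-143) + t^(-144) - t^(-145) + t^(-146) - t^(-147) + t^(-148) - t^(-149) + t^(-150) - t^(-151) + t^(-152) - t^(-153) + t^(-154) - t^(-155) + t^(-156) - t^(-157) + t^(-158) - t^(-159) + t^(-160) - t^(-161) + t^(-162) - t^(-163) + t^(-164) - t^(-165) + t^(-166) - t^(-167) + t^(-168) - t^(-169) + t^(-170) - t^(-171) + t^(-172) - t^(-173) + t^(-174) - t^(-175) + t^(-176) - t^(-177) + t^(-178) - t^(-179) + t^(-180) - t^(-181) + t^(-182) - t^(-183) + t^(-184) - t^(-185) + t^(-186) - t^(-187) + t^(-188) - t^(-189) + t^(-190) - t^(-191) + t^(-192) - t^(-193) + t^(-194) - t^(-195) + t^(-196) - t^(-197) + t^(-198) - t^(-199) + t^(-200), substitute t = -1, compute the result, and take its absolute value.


Step 1: The polynomial has 401 terms with alternating signs, exponents from 200 down to -200.
Step 2: Substitute t = -1. The i-th term has coefficient (-1)^i and exponent (m-i),
  so its value is (-1)^i * (-1)^(m-i) = (-1)^m = 1 for every i.
Step 3: All 401 terms equal 1, so Delta(-1) = 401 * (1) = 401
Step 4: |Delta(-1)| = 401

401
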